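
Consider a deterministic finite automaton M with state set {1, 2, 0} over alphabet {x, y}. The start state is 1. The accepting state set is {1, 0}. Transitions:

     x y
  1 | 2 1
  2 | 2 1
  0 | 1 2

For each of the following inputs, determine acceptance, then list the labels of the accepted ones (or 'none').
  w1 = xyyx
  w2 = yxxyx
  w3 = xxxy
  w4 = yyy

w1: Trace: 1 -x-> 2 -y-> 1 -y-> 1 -x-> 2  → end 2, rejected
w2: Trace: 1 -y-> 1 -x-> 2 -x-> 2 -y-> 1 -x-> 2  → end 2, rejected
w3: Trace: 1 -x-> 2 -x-> 2 -x-> 2 -y-> 1  → end 1, accepted
w4: Trace: 1 -y-> 1 -y-> 1 -y-> 1  → end 1, accepted

w3, w4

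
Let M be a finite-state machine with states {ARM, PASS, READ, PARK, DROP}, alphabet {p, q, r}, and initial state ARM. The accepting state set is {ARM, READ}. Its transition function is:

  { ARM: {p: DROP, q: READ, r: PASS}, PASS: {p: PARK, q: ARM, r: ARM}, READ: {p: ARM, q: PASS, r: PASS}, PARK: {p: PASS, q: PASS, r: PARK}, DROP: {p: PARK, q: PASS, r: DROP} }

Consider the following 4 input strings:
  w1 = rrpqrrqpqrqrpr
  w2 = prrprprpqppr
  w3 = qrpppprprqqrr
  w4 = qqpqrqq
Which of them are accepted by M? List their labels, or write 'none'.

w1:
  start at ARM
  read 'r': ARM → PASS
  read 'r': PASS → ARM
  read 'p': ARM → DROP
  read 'q': DROP → PASS
  read 'r': PASS → ARM
  read 'r': ARM → PASS
  read 'q': PASS → ARM
  read 'p': ARM → DROP
  read 'q': DROP → PASS
  read 'r': PASS → ARM
  read 'q': ARM → READ
  read 'r': READ → PASS
  read 'p': PASS → PARK
  read 'r': PARK → PARK
  end PARK, rejected
w2:
  start at ARM
  read 'p': ARM → DROP
  read 'r': DROP → DROP
  read 'r': DROP → DROP
  read 'p': DROP → PARK
  read 'r': PARK → PARK
  read 'p': PARK → PASS
  read 'r': PASS → ARM
  read 'p': ARM → DROP
  read 'q': DROP → PASS
  read 'p': PASS → PARK
  read 'p': PARK → PASS
  read 'r': PASS → ARM
  end ARM, accepted
w3:
  start at ARM
  read 'q': ARM → READ
  read 'r': READ → PASS
  read 'p': PASS → PARK
  read 'p': PARK → PASS
  read 'p': PASS → PARK
  read 'p': PARK → PASS
  read 'r': PASS → ARM
  read 'p': ARM → DROP
  read 'r': DROP → DROP
  read 'q': DROP → PASS
  read 'q': PASS → ARM
  read 'r': ARM → PASS
  read 'r': PASS → ARM
  end ARM, accepted
w4:
  start at ARM
  read 'q': ARM → READ
  read 'q': READ → PASS
  read 'p': PASS → PARK
  read 'q': PARK → PASS
  read 'r': PASS → ARM
  read 'q': ARM → READ
  read 'q': READ → PASS
  end PASS, rejected

w2, w3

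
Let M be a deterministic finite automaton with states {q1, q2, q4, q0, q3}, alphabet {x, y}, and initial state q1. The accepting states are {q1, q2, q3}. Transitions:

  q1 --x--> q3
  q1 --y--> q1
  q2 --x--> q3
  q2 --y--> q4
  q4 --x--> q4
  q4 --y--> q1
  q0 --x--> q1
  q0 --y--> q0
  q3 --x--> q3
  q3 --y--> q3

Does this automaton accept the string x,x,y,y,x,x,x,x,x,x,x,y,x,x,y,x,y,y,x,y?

start at q1
read 'x': q1 → q3
read 'x': q3 → q3
read 'y': q3 → q3
read 'y': q3 → q3
read 'x': q3 → q3
read 'x': q3 → q3
read 'x': q3 → q3
read 'x': q3 → q3
read 'x': q3 → q3
read 'x': q3 → q3
read 'x': q3 → q3
read 'y': q3 → q3
read 'x': q3 → q3
read 'x': q3 → q3
read 'y': q3 → q3
read 'x': q3 → q3
read 'y': q3 → q3
read 'y': q3 → q3
read 'x': q3 → q3
read 'y': q3 → q3
End state q3 is accepting.

Yes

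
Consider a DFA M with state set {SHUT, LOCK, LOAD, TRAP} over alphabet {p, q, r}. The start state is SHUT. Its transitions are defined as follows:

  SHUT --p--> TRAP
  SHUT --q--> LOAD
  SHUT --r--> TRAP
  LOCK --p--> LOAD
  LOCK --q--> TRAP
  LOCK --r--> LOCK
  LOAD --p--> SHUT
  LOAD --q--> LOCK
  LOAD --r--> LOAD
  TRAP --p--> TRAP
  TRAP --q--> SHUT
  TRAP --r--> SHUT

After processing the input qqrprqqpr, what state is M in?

SHUT → LOAD → LOCK → LOCK → LOAD → LOAD → LOCK → TRAP → TRAP → SHUT

SHUT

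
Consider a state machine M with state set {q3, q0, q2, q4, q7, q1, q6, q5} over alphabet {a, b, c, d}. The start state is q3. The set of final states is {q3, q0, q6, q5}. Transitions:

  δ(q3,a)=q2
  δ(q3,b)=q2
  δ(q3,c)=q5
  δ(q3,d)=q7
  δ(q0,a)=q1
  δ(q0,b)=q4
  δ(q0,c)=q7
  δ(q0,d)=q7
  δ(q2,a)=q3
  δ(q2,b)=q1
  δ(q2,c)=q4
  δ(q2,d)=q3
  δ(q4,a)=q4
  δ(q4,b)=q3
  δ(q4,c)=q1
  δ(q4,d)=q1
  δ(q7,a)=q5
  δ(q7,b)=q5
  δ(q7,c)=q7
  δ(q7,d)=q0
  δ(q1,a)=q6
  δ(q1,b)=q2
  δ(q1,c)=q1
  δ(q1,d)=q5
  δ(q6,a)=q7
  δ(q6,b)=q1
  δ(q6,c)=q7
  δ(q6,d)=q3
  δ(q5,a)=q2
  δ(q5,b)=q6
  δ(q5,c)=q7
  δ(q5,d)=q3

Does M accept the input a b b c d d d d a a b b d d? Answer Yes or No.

q3 → q2 → q1 → q2 → q4 → q1 → q5 → q3 → q7 → q5 → q2 → q1 → q2 → q3 → q7
End state q7 is not accepting.

No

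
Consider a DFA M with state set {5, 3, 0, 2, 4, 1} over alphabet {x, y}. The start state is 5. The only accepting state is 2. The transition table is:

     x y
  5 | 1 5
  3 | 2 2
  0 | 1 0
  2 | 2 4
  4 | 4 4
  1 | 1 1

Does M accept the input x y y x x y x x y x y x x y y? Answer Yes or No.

5 → 1 → 1 → 1 → 1 → 1 → 1 → 1 → 1 → 1 → 1 → 1 → 1 → 1 → 1 → 1
End state 1 is not accepting.

No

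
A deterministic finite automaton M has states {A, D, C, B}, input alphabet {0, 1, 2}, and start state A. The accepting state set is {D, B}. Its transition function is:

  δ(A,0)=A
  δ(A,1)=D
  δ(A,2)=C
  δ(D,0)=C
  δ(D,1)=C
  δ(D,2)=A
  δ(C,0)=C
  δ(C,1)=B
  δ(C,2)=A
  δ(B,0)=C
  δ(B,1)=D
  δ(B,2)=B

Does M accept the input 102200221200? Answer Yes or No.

No

start at A
read '1': A → D
read '0': D → C
read '2': C → A
read '2': A → C
read '0': C → C
read '0': C → C
read '2': C → A
read '2': A → C
read '1': C → B
read '2': B → B
read '0': B → C
read '0': C → C
End state C is not accepting.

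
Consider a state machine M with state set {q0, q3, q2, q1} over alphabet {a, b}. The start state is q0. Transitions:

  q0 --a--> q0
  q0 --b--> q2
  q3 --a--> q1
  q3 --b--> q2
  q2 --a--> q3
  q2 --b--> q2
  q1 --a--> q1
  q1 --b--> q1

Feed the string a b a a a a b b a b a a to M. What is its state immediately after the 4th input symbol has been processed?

q1

start at q0
read 'a': q0 → q0
read 'b': q0 → q2
read 'a': q2 → q3
read 'a': q3 → q1
After 4 symbols: q1.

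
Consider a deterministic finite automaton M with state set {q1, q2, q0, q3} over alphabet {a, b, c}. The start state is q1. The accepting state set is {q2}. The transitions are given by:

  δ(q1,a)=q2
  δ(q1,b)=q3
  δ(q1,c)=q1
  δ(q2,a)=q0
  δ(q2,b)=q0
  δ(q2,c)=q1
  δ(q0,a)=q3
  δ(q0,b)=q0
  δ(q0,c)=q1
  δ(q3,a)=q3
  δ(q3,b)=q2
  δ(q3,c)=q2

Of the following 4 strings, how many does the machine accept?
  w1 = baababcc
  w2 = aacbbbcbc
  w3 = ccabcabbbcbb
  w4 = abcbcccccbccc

2

w1: q1 → q3 → q3 → q3 → q2 → q0 → q0 → q1 → q1  → end q1, rejected
w2: q1 → q2 → q0 → q1 → q3 → q2 → q0 → q1 → q3 → q2  → end q2, accepted
w3: q1 → q1 → q1 → q2 → q0 → q1 → q2 → q0 → q0 → q0 → q1 → q3 → q2  → end q2, accepted
w4: q1 → q2 → q0 → q1 → q3 → q2 → q1 → q1 → q1 → q1 → q3 → q2 → q1 → q1  → end q1, rejected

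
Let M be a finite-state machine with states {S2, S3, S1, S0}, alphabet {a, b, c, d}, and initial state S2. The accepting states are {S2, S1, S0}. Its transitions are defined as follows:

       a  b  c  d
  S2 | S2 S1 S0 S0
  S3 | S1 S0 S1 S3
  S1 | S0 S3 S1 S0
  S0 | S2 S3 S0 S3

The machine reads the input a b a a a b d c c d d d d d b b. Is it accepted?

No

start at S2
read 'a': S2 → S2
read 'b': S2 → S1
read 'a': S1 → S0
read 'a': S0 → S2
read 'a': S2 → S2
read 'b': S2 → S1
read 'd': S1 → S0
read 'c': S0 → S0
read 'c': S0 → S0
read 'd': S0 → S3
read 'd': S3 → S3
read 'd': S3 → S3
read 'd': S3 → S3
read 'd': S3 → S3
read 'b': S3 → S0
read 'b': S0 → S3
End state S3 is not accepting.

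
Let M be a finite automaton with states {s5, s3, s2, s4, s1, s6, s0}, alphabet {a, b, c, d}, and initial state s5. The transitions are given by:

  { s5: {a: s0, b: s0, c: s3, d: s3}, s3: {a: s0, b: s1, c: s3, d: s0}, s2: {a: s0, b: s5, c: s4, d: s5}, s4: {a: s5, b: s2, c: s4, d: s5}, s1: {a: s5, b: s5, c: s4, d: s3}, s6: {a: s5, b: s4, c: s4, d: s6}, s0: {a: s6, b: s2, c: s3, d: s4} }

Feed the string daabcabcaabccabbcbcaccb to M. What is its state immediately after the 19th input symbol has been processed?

s5 → s3 → s0 → s6 → s4 → s4 → s5 → s0 → s3 → s0 → s6 → s4 → s4 → s4 → s5 → s0 → s2 → s4 → s2 → s4
After 19 symbols: s4.

s4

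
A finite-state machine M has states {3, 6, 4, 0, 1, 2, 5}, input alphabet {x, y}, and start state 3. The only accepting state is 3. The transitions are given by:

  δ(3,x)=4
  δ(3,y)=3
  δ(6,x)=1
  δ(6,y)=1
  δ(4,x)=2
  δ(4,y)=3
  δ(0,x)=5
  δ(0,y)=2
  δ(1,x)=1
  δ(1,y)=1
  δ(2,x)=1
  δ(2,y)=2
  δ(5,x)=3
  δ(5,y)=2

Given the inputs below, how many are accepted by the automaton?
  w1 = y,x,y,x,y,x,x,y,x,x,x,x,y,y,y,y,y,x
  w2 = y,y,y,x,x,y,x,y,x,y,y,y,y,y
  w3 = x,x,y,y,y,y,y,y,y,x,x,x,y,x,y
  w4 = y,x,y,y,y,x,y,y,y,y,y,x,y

w1:
  start at 3
  read 'y': 3 → 3
  read 'x': 3 → 4
  read 'y': 4 → 3
  read 'x': 3 → 4
  read 'y': 4 → 3
  read 'x': 3 → 4
  read 'x': 4 → 2
  read 'y': 2 → 2
  read 'x': 2 → 1
  read 'x': 1 → 1
  read 'x': 1 → 1
  read 'x': 1 → 1
  read 'y': 1 → 1
  read 'y': 1 → 1
  read 'y': 1 → 1
  read 'y': 1 → 1
  read 'y': 1 → 1
  read 'x': 1 → 1
  end 1, rejected
w2:
  start at 3
  read 'y': 3 → 3
  read 'y': 3 → 3
  read 'y': 3 → 3
  read 'x': 3 → 4
  read 'x': 4 → 2
  read 'y': 2 → 2
  read 'x': 2 → 1
  read 'y': 1 → 1
  read 'x': 1 → 1
  read 'y': 1 → 1
  read 'y': 1 → 1
  read 'y': 1 → 1
  read 'y': 1 → 1
  read 'y': 1 → 1
  end 1, rejected
w3:
  start at 3
  read 'x': 3 → 4
  read 'x': 4 → 2
  read 'y': 2 → 2
  read 'y': 2 → 2
  read 'y': 2 → 2
  read 'y': 2 → 2
  read 'y': 2 → 2
  read 'y': 2 → 2
  read 'y': 2 → 2
  read 'x': 2 → 1
  read 'x': 1 → 1
  read 'x': 1 → 1
  read 'y': 1 → 1
  read 'x': 1 → 1
  read 'y': 1 → 1
  end 1, rejected
w4:
  start at 3
  read 'y': 3 → 3
  read 'x': 3 → 4
  read 'y': 4 → 3
  read 'y': 3 → 3
  read 'y': 3 → 3
  read 'x': 3 → 4
  read 'y': 4 → 3
  read 'y': 3 → 3
  read 'y': 3 → 3
  read 'y': 3 → 3
  read 'y': 3 → 3
  read 'x': 3 → 4
  read 'y': 4 → 3
  end 3, accepted

1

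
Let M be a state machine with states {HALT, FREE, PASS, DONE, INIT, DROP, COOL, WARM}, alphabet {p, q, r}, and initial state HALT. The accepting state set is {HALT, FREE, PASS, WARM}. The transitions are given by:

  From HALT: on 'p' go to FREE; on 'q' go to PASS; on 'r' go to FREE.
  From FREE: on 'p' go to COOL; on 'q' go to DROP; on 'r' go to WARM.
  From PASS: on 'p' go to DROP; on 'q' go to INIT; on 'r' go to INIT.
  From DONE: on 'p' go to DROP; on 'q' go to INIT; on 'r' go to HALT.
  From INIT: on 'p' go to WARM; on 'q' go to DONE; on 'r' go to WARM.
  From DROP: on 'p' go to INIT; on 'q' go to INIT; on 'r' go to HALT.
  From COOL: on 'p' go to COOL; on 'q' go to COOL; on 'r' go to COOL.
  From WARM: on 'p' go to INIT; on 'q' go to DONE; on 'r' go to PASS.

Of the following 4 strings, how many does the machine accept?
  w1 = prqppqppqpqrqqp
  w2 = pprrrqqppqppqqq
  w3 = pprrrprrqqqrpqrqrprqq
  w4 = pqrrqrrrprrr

1

w1: HALT → FREE → WARM → DONE → DROP → INIT → DONE → DROP → INIT → DONE → DROP → INIT → WARM → DONE → INIT → WARM  → end WARM, accepted
w2: HALT → FREE → COOL → COOL → COOL → COOL → COOL → COOL → COOL → COOL → COOL → COOL → COOL → COOL → COOL → COOL  → end COOL, rejected
w3: HALT → FREE → COOL → COOL → COOL → COOL → COOL → COOL → COOL → COOL → COOL → COOL → COOL → COOL → COOL → COOL → COOL → COOL → COOL → COOL → COOL → COOL  → end COOL, rejected
w4: HALT → FREE → DROP → HALT → FREE → DROP → HALT → FREE → WARM → INIT → WARM → PASS → INIT  → end INIT, rejected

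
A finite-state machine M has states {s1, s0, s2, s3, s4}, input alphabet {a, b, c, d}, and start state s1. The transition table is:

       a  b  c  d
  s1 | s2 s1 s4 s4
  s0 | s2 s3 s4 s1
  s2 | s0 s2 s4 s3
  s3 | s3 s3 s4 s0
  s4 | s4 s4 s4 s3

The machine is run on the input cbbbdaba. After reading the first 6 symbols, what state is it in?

s1 → s4 → s4 → s4 → s4 → s3 → s3
After 6 symbols: s3.

s3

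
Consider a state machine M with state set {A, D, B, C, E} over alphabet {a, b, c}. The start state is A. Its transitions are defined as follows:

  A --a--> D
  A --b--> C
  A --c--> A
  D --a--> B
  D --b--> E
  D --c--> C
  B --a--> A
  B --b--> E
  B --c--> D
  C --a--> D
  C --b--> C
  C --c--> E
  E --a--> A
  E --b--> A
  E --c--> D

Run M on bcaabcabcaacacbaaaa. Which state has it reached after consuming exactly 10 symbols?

B

Trace: A -b-> C -c-> E -a-> A -a-> D -b-> E -c-> D -a-> B -b-> E -c-> D -a-> B
After 10 symbols: B.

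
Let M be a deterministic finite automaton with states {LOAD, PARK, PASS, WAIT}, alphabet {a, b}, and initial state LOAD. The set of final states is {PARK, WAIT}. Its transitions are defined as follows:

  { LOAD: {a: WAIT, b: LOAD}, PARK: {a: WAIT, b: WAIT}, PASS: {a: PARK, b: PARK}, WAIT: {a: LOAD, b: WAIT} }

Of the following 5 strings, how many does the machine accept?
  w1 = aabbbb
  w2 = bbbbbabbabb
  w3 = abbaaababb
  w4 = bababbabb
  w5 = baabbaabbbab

w1: LOAD → WAIT → LOAD → LOAD → LOAD → LOAD → LOAD  → end LOAD, rejected
w2: LOAD → LOAD → LOAD → LOAD → LOAD → LOAD → WAIT → WAIT → WAIT → LOAD → LOAD → LOAD  → end LOAD, rejected
w3: LOAD → WAIT → WAIT → WAIT → LOAD → WAIT → LOAD → LOAD → WAIT → WAIT → WAIT  → end WAIT, accepted
w4: LOAD → LOAD → WAIT → WAIT → LOAD → LOAD → LOAD → WAIT → WAIT → WAIT  → end WAIT, accepted
w5: LOAD → LOAD → WAIT → LOAD → LOAD → LOAD → WAIT → LOAD → LOAD → LOAD → LOAD → WAIT → WAIT  → end WAIT, accepted

3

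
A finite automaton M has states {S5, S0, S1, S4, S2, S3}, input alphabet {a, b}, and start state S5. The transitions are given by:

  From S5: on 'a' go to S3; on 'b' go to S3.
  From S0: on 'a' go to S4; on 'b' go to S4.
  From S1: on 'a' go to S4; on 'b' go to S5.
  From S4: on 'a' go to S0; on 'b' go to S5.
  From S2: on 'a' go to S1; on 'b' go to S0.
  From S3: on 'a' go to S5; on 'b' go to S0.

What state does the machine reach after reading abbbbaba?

start at S5
read 'a': S5 → S3
read 'b': S3 → S0
read 'b': S0 → S4
read 'b': S4 → S5
read 'b': S5 → S3
read 'a': S3 → S5
read 'b': S5 → S3
read 'a': S3 → S5

S5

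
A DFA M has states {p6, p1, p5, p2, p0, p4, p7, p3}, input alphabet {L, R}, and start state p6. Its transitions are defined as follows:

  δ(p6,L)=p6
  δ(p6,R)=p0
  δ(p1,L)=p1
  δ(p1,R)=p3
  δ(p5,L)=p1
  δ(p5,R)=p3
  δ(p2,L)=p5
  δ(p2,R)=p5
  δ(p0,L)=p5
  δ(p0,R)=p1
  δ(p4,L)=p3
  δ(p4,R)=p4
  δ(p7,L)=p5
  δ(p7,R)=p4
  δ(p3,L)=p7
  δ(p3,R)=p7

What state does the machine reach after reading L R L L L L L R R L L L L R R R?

p4

Trace: p6 -L-> p6 -R-> p0 -L-> p5 -L-> p1 -L-> p1 -L-> p1 -L-> p1 -R-> p3 -R-> p7 -L-> p5 -L-> p1 -L-> p1 -L-> p1 -R-> p3 -R-> p7 -R-> p4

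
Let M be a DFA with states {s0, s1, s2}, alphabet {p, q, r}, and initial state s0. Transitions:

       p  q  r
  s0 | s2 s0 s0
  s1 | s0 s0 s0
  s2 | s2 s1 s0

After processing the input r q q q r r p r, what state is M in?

Trace: s0 -r-> s0 -q-> s0 -q-> s0 -q-> s0 -r-> s0 -r-> s0 -p-> s2 -r-> s0

s0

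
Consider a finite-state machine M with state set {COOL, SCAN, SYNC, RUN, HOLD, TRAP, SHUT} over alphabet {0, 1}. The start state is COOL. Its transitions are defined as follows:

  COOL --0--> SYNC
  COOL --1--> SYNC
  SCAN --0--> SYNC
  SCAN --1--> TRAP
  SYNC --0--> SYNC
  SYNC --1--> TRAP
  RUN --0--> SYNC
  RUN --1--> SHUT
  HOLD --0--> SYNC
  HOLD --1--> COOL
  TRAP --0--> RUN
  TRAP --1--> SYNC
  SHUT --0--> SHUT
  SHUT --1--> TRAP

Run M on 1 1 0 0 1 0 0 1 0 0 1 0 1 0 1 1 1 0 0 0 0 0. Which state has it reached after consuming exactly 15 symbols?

TRAP

COOL → SYNC → TRAP → RUN → SYNC → TRAP → RUN → SYNC → TRAP → RUN → SYNC → TRAP → RUN → SHUT → SHUT → TRAP
After 15 symbols: TRAP.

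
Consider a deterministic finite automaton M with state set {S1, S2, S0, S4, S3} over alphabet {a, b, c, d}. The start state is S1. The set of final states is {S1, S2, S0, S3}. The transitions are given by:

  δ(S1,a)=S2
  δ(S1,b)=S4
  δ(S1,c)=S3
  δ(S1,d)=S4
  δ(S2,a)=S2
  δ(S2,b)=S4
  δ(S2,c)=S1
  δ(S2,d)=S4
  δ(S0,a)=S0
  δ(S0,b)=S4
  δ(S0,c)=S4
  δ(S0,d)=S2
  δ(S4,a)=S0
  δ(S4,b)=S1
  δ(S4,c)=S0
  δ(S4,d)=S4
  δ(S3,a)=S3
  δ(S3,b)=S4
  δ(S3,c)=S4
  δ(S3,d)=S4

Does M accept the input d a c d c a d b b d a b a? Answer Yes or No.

Yes

S1 → S4 → S0 → S4 → S4 → S0 → S0 → S2 → S4 → S1 → S4 → S0 → S4 → S0
End state S0 is accepting.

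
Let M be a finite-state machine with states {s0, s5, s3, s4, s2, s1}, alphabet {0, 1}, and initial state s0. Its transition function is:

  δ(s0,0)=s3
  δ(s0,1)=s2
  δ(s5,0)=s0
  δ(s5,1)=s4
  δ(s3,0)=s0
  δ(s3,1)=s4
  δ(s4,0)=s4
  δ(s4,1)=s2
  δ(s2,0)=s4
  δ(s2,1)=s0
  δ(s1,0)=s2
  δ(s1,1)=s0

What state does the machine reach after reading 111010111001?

s2

Trace: s0 -1-> s2 -1-> s0 -1-> s2 -0-> s4 -1-> s2 -0-> s4 -1-> s2 -1-> s0 -1-> s2 -0-> s4 -0-> s4 -1-> s2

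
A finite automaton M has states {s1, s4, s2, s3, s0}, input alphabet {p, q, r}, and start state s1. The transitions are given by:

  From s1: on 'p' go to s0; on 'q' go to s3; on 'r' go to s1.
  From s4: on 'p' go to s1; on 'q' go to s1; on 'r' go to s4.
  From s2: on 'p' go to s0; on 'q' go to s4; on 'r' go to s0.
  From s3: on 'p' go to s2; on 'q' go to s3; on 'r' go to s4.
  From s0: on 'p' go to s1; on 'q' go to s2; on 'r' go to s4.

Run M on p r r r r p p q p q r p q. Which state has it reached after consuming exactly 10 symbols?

s2

start at s1
read 'p': s1 → s0
read 'r': s0 → s4
read 'r': s4 → s4
read 'r': s4 → s4
read 'r': s4 → s4
read 'p': s4 → s1
read 'p': s1 → s0
read 'q': s0 → s2
read 'p': s2 → s0
read 'q': s0 → s2
After 10 symbols: s2.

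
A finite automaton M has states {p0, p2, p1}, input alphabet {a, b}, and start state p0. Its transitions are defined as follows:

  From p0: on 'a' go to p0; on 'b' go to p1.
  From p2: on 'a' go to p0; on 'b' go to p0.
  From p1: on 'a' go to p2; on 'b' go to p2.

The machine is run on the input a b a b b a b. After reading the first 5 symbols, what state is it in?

p1

start at p0
read 'a': p0 → p0
read 'b': p0 → p1
read 'a': p1 → p2
read 'b': p2 → p0
read 'b': p0 → p1
After 5 symbols: p1.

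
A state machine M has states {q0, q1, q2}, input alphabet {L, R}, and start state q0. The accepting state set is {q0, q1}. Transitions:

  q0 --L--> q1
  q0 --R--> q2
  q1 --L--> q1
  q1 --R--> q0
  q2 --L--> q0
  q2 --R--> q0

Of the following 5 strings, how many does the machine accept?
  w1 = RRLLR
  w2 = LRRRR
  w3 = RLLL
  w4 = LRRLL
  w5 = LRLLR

4

w1: q0 → q2 → q0 → q1 → q1 → q0  → end q0, accepted
w2: q0 → q1 → q0 → q2 → q0 → q2  → end q2, rejected
w3: q0 → q2 → q0 → q1 → q1  → end q1, accepted
w4: q0 → q1 → q0 → q2 → q0 → q1  → end q1, accepted
w5: q0 → q1 → q0 → q1 → q1 → q0  → end q0, accepted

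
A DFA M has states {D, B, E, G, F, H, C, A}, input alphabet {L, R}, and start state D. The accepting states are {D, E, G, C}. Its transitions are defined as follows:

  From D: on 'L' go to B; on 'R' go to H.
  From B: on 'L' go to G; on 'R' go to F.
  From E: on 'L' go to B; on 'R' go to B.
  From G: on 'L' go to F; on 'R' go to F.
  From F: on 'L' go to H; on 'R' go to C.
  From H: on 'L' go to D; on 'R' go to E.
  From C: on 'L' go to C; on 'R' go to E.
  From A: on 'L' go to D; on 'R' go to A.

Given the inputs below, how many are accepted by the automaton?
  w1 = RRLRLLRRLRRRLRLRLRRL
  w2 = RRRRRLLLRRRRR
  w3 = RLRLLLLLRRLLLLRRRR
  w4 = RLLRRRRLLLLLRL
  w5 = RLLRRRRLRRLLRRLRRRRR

w1: Trace: D -R-> H -R-> E -L-> B -R-> F -L-> H -L-> D -R-> H -R-> E -L-> B -R-> F -R-> C -R-> E -L-> B -R-> F -L-> H -R-> E -L-> B -R-> F -R-> C -L-> C  → end C, accepted
w2: Trace: D -R-> H -R-> E -R-> B -R-> F -R-> C -L-> C -L-> C -L-> C -R-> E -R-> B -R-> F -R-> C -R-> E  → end E, accepted
w3: Trace: D -R-> H -L-> D -R-> H -L-> D -L-> B -L-> G -L-> F -L-> H -R-> E -R-> B -L-> G -L-> F -L-> H -L-> D -R-> H -R-> E -R-> B -R-> F  → end F, rejected
w4: Trace: D -R-> H -L-> D -L-> B -R-> F -R-> C -R-> E -R-> B -L-> G -L-> F -L-> H -L-> D -L-> B -R-> F -L-> H  → end H, rejected
w5: Trace: D -R-> H -L-> D -L-> B -R-> F -R-> C -R-> E -R-> B -L-> G -R-> F -R-> C -L-> C -L-> C -R-> E -R-> B -L-> G -R-> F -R-> C -R-> E -R-> B -R-> F  → end F, rejected

2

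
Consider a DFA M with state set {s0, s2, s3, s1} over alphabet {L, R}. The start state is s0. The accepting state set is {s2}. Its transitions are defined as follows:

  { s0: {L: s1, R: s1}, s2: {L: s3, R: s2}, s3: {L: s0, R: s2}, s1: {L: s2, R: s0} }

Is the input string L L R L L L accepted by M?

No

Trace: s0 -L-> s1 -L-> s2 -R-> s2 -L-> s3 -L-> s0 -L-> s1
End state s1 is not accepting.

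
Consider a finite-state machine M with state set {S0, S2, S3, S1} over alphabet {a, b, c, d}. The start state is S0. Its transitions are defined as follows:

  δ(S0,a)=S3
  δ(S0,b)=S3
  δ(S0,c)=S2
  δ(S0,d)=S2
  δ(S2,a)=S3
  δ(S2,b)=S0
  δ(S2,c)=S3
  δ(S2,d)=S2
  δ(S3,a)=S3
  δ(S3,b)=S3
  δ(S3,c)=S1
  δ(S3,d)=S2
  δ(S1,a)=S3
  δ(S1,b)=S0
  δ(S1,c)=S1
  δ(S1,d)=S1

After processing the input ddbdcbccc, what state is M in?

S0 → S2 → S2 → S0 → S2 → S3 → S3 → S1 → S1 → S1

S1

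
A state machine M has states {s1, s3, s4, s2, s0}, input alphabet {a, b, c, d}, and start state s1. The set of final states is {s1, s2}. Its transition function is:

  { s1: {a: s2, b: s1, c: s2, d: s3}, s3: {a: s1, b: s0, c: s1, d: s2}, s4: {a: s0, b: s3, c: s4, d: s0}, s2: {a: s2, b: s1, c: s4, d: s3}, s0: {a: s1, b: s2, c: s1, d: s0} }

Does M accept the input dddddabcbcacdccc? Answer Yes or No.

No

Trace: s1 -d-> s3 -d-> s2 -d-> s3 -d-> s2 -d-> s3 -a-> s1 -b-> s1 -c-> s2 -b-> s1 -c-> s2 -a-> s2 -c-> s4 -d-> s0 -c-> s1 -c-> s2 -c-> s4
End state s4 is not accepting.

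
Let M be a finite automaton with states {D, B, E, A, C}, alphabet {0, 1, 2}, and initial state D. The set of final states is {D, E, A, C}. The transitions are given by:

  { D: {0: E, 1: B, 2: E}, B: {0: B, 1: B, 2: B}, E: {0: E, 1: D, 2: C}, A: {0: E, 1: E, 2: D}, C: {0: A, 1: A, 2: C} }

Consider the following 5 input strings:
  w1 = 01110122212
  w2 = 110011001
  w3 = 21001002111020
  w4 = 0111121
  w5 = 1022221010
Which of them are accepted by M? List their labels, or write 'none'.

w1:
  start at D
  read '0': D → E
  read '1': E → D
  read '1': D → B
  read '1': B → B
  read '0': B → B
  read '1': B → B
  read '2': B → B
  read '2': B → B
  read '2': B → B
  read '1': B → B
  read '2': B → B
  end B, rejected
w2:
  start at D
  read '1': D → B
  read '1': B → B
  read '0': B → B
  read '0': B → B
  read '1': B → B
  read '1': B → B
  read '0': B → B
  read '0': B → B
  read '1': B → B
  end B, rejected
w3:
  start at D
  read '2': D → E
  read '1': E → D
  read '0': D → E
  read '0': E → E
  read '1': E → D
  read '0': D → E
  read '0': E → E
  read '2': E → C
  read '1': C → A
  read '1': A → E
  read '1': E → D
  read '0': D → E
  read '2': E → C
  read '0': C → A
  end A, accepted
w4:
  start at D
  read '0': D → E
  read '1': E → D
  read '1': D → B
  read '1': B → B
  read '1': B → B
  read '2': B → B
  read '1': B → B
  end B, rejected
w5:
  start at D
  read '1': D → B
  read '0': B → B
  read '2': B → B
  read '2': B → B
  read '2': B → B
  read '2': B → B
  read '1': B → B
  read '0': B → B
  read '1': B → B
  read '0': B → B
  end B, rejected

w3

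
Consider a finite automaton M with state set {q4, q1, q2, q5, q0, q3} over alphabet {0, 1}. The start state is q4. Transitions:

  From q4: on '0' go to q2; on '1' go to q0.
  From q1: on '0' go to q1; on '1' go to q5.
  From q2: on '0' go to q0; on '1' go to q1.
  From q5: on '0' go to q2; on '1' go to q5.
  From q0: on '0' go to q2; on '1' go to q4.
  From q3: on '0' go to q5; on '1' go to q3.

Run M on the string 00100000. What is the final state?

start at q4
read '0': q4 → q2
read '0': q2 → q0
read '1': q0 → q4
read '0': q4 → q2
read '0': q2 → q0
read '0': q0 → q2
read '0': q2 → q0
read '0': q0 → q2

q2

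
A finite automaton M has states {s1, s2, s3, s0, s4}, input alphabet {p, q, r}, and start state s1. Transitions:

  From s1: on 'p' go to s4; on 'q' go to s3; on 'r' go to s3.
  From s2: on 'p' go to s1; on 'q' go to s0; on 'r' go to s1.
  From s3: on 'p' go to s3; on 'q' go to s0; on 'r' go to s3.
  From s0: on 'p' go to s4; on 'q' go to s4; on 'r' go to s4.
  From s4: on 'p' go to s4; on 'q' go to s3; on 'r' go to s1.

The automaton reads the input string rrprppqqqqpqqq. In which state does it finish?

s4

s1 → s3 → s3 → s3 → s3 → s3 → s3 → s0 → s4 → s3 → s0 → s4 → s3 → s0 → s4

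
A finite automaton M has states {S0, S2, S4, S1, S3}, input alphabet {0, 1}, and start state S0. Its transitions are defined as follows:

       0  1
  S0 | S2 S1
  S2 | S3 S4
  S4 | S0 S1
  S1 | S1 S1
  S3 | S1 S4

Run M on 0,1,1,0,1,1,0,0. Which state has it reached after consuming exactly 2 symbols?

start at S0
read '0': S0 → S2
read '1': S2 → S4
After 2 symbols: S4.

S4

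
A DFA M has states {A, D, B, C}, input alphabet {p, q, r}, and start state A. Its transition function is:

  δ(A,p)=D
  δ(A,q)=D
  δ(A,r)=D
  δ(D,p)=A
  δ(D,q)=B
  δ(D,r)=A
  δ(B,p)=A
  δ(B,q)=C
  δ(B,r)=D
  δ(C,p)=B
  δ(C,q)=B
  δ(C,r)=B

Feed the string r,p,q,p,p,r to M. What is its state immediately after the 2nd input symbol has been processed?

A → D → A
After 2 symbols: A.

A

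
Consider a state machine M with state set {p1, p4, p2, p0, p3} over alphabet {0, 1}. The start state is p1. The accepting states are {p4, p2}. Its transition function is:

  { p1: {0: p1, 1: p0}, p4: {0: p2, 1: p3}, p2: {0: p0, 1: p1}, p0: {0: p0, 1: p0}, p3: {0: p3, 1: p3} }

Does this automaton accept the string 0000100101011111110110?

No

start at p1
read '0': p1 → p1
read '0': p1 → p1
read '0': p1 → p1
read '0': p1 → p1
read '1': p1 → p0
read '0': p0 → p0
read '0': p0 → p0
read '1': p0 → p0
read '0': p0 → p0
read '1': p0 → p0
read '0': p0 → p0
read '1': p0 → p0
read '1': p0 → p0
read '1': p0 → p0
read '1': p0 → p0
read '1': p0 → p0
read '1': p0 → p0
read '1': p0 → p0
read '0': p0 → p0
read '1': p0 → p0
read '1': p0 → p0
read '0': p0 → p0
End state p0 is not accepting.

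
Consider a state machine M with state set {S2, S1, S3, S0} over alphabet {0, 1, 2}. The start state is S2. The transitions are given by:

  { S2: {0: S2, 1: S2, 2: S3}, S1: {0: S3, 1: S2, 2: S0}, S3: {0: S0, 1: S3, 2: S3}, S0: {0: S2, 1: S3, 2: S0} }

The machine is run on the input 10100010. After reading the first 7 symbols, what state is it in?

Trace: S2 -1-> S2 -0-> S2 -1-> S2 -0-> S2 -0-> S2 -0-> S2 -1-> S2
After 7 symbols: S2.

S2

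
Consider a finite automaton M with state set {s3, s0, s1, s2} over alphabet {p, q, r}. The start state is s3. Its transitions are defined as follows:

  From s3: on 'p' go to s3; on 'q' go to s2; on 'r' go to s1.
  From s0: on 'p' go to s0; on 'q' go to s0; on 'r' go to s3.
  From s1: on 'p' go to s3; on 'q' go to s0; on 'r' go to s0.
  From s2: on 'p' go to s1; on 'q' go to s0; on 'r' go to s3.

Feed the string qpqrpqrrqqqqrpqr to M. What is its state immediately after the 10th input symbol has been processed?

s0

s3 → s2 → s1 → s0 → s3 → s3 → s2 → s3 → s1 → s0 → s0
After 10 symbols: s0.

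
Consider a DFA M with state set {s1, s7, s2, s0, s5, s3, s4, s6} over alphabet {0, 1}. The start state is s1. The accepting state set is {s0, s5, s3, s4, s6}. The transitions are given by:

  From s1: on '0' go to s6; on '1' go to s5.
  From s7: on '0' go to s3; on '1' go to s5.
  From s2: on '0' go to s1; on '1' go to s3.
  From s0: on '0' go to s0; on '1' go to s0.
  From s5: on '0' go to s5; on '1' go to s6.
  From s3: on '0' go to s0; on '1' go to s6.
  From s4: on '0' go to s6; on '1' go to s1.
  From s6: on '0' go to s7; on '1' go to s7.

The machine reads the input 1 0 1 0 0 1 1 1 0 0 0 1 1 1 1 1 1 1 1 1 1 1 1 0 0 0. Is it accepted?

Yes

s1 → s5 → s5 → s6 → s7 → s3 → s6 → s7 → s5 → s5 → s5 → s5 → s6 → s7 → s5 → s6 → s7 → s5 → s6 → s7 → s5 → s6 → s7 → s5 → s5 → s5 → s5
End state s5 is accepting.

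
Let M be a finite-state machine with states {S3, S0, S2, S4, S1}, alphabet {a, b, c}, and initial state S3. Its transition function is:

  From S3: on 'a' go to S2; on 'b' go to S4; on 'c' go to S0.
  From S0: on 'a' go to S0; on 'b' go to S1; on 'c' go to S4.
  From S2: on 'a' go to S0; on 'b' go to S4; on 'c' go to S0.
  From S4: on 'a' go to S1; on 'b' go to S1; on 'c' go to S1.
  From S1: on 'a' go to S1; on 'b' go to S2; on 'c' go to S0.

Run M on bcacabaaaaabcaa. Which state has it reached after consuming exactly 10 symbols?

Trace: S3 -b-> S4 -c-> S1 -a-> S1 -c-> S0 -a-> S0 -b-> S1 -a-> S1 -a-> S1 -a-> S1 -a-> S1
After 10 symbols: S1.

S1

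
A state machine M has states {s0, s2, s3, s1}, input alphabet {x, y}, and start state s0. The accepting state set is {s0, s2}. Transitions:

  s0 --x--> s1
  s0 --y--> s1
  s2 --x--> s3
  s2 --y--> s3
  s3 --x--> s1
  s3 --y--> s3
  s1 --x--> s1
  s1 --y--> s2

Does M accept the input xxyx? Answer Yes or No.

No

Trace: s0 -x-> s1 -x-> s1 -y-> s2 -x-> s3
End state s3 is not accepting.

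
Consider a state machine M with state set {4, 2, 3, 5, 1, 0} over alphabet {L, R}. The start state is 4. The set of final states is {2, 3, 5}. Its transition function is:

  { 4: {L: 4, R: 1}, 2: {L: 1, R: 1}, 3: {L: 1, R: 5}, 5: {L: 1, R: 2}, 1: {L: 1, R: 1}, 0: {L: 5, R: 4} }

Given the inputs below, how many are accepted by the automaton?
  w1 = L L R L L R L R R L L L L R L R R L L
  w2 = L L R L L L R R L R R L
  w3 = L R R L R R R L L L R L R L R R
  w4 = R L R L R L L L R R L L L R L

0

w1:
  start at 4
  read 'L': 4 → 4
  read 'L': 4 → 4
  read 'R': 4 → 1
  read 'L': 1 → 1
  read 'L': 1 → 1
  read 'R': 1 → 1
  read 'L': 1 → 1
  read 'R': 1 → 1
  read 'R': 1 → 1
  read 'L': 1 → 1
  read 'L': 1 → 1
  read 'L': 1 → 1
  read 'L': 1 → 1
  read 'R': 1 → 1
  read 'L': 1 → 1
  read 'R': 1 → 1
  read 'R': 1 → 1
  read 'L': 1 → 1
  read 'L': 1 → 1
  end 1, rejected
w2:
  start at 4
  read 'L': 4 → 4
  read 'L': 4 → 4
  read 'R': 4 → 1
  read 'L': 1 → 1
  read 'L': 1 → 1
  read 'L': 1 → 1
  read 'R': 1 → 1
  read 'R': 1 → 1
  read 'L': 1 → 1
  read 'R': 1 → 1
  read 'R': 1 → 1
  read 'L': 1 → 1
  end 1, rejected
w3:
  start at 4
  read 'L': 4 → 4
  read 'R': 4 → 1
  read 'R': 1 → 1
  read 'L': 1 → 1
  read 'R': 1 → 1
  read 'R': 1 → 1
  read 'R': 1 → 1
  read 'L': 1 → 1
  read 'L': 1 → 1
  read 'L': 1 → 1
  read 'R': 1 → 1
  read 'L': 1 → 1
  read 'R': 1 → 1
  read 'L': 1 → 1
  read 'R': 1 → 1
  read 'R': 1 → 1
  end 1, rejected
w4:
  start at 4
  read 'R': 4 → 1
  read 'L': 1 → 1
  read 'R': 1 → 1
  read 'L': 1 → 1
  read 'R': 1 → 1
  read 'L': 1 → 1
  read 'L': 1 → 1
  read 'L': 1 → 1
  read 'R': 1 → 1
  read 'R': 1 → 1
  read 'L': 1 → 1
  read 'L': 1 → 1
  read 'L': 1 → 1
  read 'R': 1 → 1
  read 'L': 1 → 1
  end 1, rejected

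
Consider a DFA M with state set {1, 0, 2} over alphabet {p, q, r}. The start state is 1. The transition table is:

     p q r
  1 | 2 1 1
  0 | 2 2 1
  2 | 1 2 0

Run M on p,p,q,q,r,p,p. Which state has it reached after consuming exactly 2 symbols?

1

start at 1
read 'p': 1 → 2
read 'p': 2 → 1
After 2 symbols: 1.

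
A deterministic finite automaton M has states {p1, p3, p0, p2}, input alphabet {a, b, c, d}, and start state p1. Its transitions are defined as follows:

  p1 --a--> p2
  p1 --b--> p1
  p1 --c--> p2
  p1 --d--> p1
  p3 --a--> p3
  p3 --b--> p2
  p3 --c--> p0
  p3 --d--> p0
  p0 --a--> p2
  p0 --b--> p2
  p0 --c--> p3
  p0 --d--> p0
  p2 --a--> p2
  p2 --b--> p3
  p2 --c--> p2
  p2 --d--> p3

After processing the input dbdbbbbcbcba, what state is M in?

start at p1
read 'd': p1 → p1
read 'b': p1 → p1
read 'd': p1 → p1
read 'b': p1 → p1
read 'b': p1 → p1
read 'b': p1 → p1
read 'b': p1 → p1
read 'c': p1 → p2
read 'b': p2 → p3
read 'c': p3 → p0
read 'b': p0 → p2
read 'a': p2 → p2

p2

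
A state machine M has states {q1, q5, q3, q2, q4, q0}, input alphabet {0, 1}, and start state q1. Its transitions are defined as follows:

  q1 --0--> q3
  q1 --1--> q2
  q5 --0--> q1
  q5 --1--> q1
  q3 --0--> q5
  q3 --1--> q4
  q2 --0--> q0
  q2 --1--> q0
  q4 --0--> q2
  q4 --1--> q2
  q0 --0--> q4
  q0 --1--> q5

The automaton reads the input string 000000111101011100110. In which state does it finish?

q0

start at q1
read '0': q1 → q3
read '0': q3 → q5
read '0': q5 → q1
read '0': q1 → q3
read '0': q3 → q5
read '0': q5 → q1
read '1': q1 → q2
read '1': q2 → q0
read '1': q0 → q5
read '1': q5 → q1
read '0': q1 → q3
read '1': q3 → q4
read '0': q4 → q2
read '1': q2 → q0
read '1': q0 → q5
read '1': q5 → q1
read '0': q1 → q3
read '0': q3 → q5
read '1': q5 → q1
read '1': q1 → q2
read '0': q2 → q0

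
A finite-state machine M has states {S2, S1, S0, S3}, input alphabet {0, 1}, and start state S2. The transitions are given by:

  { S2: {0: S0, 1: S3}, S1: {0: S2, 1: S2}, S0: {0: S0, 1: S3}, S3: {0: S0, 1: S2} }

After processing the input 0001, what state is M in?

Trace: S2 -0-> S0 -0-> S0 -0-> S0 -1-> S3

S3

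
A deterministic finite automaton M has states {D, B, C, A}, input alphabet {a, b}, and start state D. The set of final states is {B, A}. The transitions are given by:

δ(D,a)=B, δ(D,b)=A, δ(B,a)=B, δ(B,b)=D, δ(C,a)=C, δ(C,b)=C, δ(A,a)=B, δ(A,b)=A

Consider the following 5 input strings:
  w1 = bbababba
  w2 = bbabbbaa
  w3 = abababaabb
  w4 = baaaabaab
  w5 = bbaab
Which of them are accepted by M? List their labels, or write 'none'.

w1, w2, w3

w1:
  start at D
  read 'b': D → A
  read 'b': A → A
  read 'a': A → B
  read 'b': B → D
  read 'a': D → B
  read 'b': B → D
  read 'b': D → A
  read 'a': A → B
  end B, accepted
w2:
  start at D
  read 'b': D → A
  read 'b': A → A
  read 'a': A → B
  read 'b': B → D
  read 'b': D → A
  read 'b': A → A
  read 'a': A → B
  read 'a': B → B
  end B, accepted
w3:
  start at D
  read 'a': D → B
  read 'b': B → D
  read 'a': D → B
  read 'b': B → D
  read 'a': D → B
  read 'b': B → D
  read 'a': D → B
  read 'a': B → B
  read 'b': B → D
  read 'b': D → A
  end A, accepted
w4:
  start at D
  read 'b': D → A
  read 'a': A → B
  read 'a': B → B
  read 'a': B → B
  read 'a': B → B
  read 'b': B → D
  read 'a': D → B
  read 'a': B → B
  read 'b': B → D
  end D, rejected
w5:
  start at D
  read 'b': D → A
  read 'b': A → A
  read 'a': A → B
  read 'a': B → B
  read 'b': B → D
  end D, rejected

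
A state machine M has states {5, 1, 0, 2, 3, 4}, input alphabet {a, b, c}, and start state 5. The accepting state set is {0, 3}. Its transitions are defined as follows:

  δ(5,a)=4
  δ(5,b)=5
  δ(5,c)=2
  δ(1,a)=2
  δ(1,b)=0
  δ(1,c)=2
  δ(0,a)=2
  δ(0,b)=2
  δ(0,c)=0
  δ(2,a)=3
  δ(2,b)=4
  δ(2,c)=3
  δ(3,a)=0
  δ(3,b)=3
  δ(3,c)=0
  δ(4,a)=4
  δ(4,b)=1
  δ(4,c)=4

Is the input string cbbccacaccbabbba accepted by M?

Yes

5 → 2 → 4 → 1 → 2 → 3 → 0 → 0 → 2 → 3 → 0 → 2 → 3 → 3 → 3 → 3 → 0
End state 0 is accepting.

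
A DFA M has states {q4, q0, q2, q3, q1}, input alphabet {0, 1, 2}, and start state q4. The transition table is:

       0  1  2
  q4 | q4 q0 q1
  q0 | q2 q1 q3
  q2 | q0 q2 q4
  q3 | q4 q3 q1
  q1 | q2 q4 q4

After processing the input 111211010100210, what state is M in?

Trace: q4 -1-> q0 -1-> q1 -1-> q4 -2-> q1 -1-> q4 -1-> q0 -0-> q2 -1-> q2 -0-> q0 -1-> q1 -0-> q2 -0-> q0 -2-> q3 -1-> q3 -0-> q4

q4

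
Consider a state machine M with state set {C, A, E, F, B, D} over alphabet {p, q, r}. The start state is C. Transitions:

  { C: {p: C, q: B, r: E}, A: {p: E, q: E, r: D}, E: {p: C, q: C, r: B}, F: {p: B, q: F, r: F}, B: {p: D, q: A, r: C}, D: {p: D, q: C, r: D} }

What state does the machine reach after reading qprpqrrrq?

start at C
read 'q': C → B
read 'p': B → D
read 'r': D → D
read 'p': D → D
read 'q': D → C
read 'r': C → E
read 'r': E → B
read 'r': B → C
read 'q': C → B

B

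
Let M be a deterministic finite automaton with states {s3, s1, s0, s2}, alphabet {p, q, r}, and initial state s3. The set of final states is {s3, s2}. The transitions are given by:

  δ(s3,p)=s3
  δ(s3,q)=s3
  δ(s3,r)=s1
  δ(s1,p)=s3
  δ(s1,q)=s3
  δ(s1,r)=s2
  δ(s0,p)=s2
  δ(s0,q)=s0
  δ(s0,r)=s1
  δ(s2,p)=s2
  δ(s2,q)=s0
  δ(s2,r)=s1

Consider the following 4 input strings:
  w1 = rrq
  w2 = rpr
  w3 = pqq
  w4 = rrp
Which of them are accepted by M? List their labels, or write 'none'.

w1: s3 → s1 → s2 → s0  → end s0, rejected
w2: s3 → s1 → s3 → s1  → end s1, rejected
w3: s3 → s3 → s3 → s3  → end s3, accepted
w4: s3 → s1 → s2 → s2  → end s2, accepted

w3, w4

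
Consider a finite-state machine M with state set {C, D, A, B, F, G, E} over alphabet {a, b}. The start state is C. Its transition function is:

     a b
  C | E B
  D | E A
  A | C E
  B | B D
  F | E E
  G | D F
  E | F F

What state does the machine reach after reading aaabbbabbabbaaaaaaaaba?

start at C
read 'a': C → E
read 'a': E → F
read 'a': F → E
read 'b': E → F
read 'b': F → E
read 'b': E → F
read 'a': F → E
read 'b': E → F
read 'b': F → E
read 'a': E → F
read 'b': F → E
read 'b': E → F
read 'a': F → E
read 'a': E → F
read 'a': F → E
read 'a': E → F
read 'a': F → E
read 'a': E → F
read 'a': F → E
read 'a': E → F
read 'b': F → E
read 'a': E → F

F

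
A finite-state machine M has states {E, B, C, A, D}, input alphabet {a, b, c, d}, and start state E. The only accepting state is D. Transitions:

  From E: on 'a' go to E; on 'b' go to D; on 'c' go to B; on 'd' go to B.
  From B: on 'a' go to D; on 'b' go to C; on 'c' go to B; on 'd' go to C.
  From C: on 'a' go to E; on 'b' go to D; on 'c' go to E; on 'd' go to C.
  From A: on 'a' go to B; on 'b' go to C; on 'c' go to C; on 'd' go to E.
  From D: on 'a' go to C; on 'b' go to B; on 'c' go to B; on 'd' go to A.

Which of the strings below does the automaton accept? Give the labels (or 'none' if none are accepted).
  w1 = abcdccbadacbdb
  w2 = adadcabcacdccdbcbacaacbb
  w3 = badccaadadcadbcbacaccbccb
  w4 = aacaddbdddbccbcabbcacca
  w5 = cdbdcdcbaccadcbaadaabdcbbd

w1:
  start at E
  read 'a': E → E
  read 'b': E → D
  read 'c': D → B
  read 'd': B → C
  read 'c': C → E
  read 'c': E → B
  read 'b': B → C
  read 'a': C → E
  read 'd': E → B
  read 'a': B → D
  read 'c': D → B
  read 'b': B → C
  read 'd': C → C
  read 'b': C → D
  end D, accepted
w2:
  start at E
  read 'a': E → E
  read 'd': E → B
  read 'a': B → D
  read 'd': D → A
  read 'c': A → C
  read 'a': C → E
  read 'b': E → D
  read 'c': D → B
  read 'a': B → D
  read 'c': D → B
  read 'd': B → C
  read 'c': C → E
  read 'c': E → B
  read 'd': B → C
  read 'b': C → D
  read 'c': D → B
  read 'b': B → C
  read 'a': C → E
  read 'c': E → B
  read 'a': B → D
  read 'a': D → C
  read 'c': C → E
  read 'b': E → D
  read 'b': D → B
  end B, rejected
w3:
  start at E
  read 'b': E → D
  read 'a': D → C
  read 'd': C → C
  read 'c': C → E
  read 'c': E → B
  read 'a': B → D
  read 'a': D → C
  read 'd': C → C
  read 'a': C → E
  read 'd': E → B
  read 'c': B → B
  read 'a': B → D
  read 'd': D → A
  read 'b': A → C
  read 'c': C → E
  read 'b': E → D
  read 'a': D → C
  read 'c': C → E
  read 'a': E → E
  read 'c': E → B
  read 'c': B → B
  read 'b': B → C
  read 'c': C → E
  read 'c': E → B
  read 'b': B → C
  end C, rejected
w4:
  start at E
  read 'a': E → E
  read 'a': E → E
  read 'c': E → B
  read 'a': B → D
  read 'd': D → A
  read 'd': A → E
  read 'b': E → D
  read 'd': D → A
  read 'd': A → E
  read 'd': E → B
  read 'b': B → C
  read 'c': C → E
  read 'c': E → B
  read 'b': B → C
  read 'c': C → E
  read 'a': E → E
  read 'b': E → D
  read 'b': D → B
  read 'c': B → B
  read 'a': B → D
  read 'c': D → B
  read 'c': B → B
  read 'a': B → D
  end D, accepted
w5:
  start at E
  read 'c': E → B
  read 'd': B → C
  read 'b': C → D
  read 'd': D → A
  read 'c': A → C
  read 'd': C → C
  read 'c': C → E
  read 'b': E → D
  read 'a': D → C
  read 'c': C → E
  read 'c': E → B
  read 'a': B → D
  read 'd': D → A
  read 'c': A → C
  read 'b': C → D
  read 'a': D → C
  read 'a': C → E
  read 'd': E → B
  read 'a': B → D
  read 'a': D → C
  read 'b': C → D
  read 'd': D → A
  read 'c': A → C
  read 'b': C → D
  read 'b': D → B
  read 'd': B → C
  end C, rejected

w1, w4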